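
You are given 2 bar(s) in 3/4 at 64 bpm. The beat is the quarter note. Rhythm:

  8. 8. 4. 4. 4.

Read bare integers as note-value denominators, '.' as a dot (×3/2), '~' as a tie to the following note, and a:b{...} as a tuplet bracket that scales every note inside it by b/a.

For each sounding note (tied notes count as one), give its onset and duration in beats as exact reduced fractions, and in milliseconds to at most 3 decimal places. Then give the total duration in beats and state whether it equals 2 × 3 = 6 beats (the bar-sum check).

1) 0.0ms=0b +703.125ms=3/4b
2) 703.125ms=3/4b +703.125ms=3/4b
3) 1406.25ms=3/2b +1406.25ms=3/2b
4) 2812.5ms=3b +1406.25ms=3/2b
5) 4218.75ms=9/2b +1406.25ms=3/2b
Σ=6b of 6 (64bpm 3/4) — PASS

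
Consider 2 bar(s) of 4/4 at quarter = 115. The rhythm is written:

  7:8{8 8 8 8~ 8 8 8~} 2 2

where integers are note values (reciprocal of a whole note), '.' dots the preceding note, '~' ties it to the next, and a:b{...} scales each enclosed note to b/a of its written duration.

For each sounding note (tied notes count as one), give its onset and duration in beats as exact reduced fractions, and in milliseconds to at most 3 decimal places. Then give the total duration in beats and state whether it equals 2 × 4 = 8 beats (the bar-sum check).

1) 0.0ms=0b +298.137ms=4/7b
2) 298.137ms=4/7b +298.137ms=4/7b
3) 596.273ms=8/7b +298.137ms=4/7b
4) 894.41ms=12/7b +596.273ms=8/7b
5) 1490.683ms=20/7b +298.137ms=4/7b
6) 1788.82ms=24/7b +1341.615ms=18/7b
7) 3130.435ms=6b +1043.478ms=2b
Σ=8b of 8 (115bpm 4/4) — PASS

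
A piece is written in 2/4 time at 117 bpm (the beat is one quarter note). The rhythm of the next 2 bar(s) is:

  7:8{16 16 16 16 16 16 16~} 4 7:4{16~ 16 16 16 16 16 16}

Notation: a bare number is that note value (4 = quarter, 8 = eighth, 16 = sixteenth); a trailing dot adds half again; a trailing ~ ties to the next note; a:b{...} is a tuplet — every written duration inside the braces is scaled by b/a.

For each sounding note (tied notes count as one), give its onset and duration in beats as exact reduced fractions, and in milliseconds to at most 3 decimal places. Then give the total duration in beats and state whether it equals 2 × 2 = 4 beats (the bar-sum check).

1) 0.0ms=0b +146.52ms=2/7b
2) 146.52ms=2/7b +146.52ms=2/7b
3) 293.04ms=4/7b +146.52ms=2/7b
4) 439.56ms=6/7b +146.52ms=2/7b
5) 586.081ms=8/7b +146.52ms=2/7b
6) 732.601ms=10/7b +146.52ms=2/7b
7) 879.121ms=12/7b +659.341ms=9/7b
8) 1538.462ms=3b +146.52ms=2/7b
9) 1684.982ms=23/7b +73.26ms=1/7b
10) 1758.242ms=24/7b +73.26ms=1/7b
11) 1831.502ms=25/7b +73.26ms=1/7b
12) 1904.762ms=26/7b +73.26ms=1/7b
13) 1978.022ms=27/7b +73.26ms=1/7b
Σ=4b of 4 (117bpm 2/4) — PASS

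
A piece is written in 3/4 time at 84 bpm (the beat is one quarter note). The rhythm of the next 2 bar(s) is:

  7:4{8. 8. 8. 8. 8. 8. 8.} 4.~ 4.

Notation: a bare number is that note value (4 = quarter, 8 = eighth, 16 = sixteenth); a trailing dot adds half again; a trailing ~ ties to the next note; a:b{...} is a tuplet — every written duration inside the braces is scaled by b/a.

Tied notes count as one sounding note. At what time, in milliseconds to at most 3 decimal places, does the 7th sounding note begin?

note 7 onset = 18/7b = 1836.735ms

1. 0.0ms @ 0 + 306.122ms (3/7)
2. 306.122ms @ 3/7 + 306.122ms (3/7)
3. 612.245ms @ 6/7 + 306.122ms (3/7)
4. 918.367ms @ 9/7 + 306.122ms (3/7)
5. 1224.49ms @ 12/7 + 306.122ms (3/7)
6. 1530.612ms @ 15/7 + 306.122ms (3/7)
7. 1836.735ms @ 18/7 + 306.122ms (3/7)
8. 2142.857ms @ 3 + 2142.857ms (3)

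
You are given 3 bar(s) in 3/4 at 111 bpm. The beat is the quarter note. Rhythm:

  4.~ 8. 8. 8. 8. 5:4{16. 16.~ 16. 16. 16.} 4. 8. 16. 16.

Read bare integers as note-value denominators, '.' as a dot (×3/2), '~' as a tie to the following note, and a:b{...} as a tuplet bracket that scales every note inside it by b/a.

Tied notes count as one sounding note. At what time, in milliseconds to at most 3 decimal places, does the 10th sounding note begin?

1. 0.0ms @ 0 + 1216.216ms (9/4)
2. 1216.216ms @ 9/4 + 405.405ms (3/4)
3. 1621.622ms @ 3 + 405.405ms (3/4)
4. 2027.027ms @ 15/4 + 405.405ms (3/4)
5. 2432.432ms @ 9/2 + 162.162ms (3/10)
6. 2594.595ms @ 24/5 + 324.324ms (3/5)
7. 2918.919ms @ 27/5 + 162.162ms (3/10)
8. 3081.081ms @ 57/10 + 162.162ms (3/10)
9. 3243.243ms @ 6 + 810.811ms (3/2)
10. 4054.054ms @ 15/2 + 405.405ms (3/4)
11. 4459.459ms @ 33/4 + 202.703ms (3/8)
12. 4662.162ms @ 69/8 + 202.703ms (3/8)

note 10 onset = 15/2b = 4054.054ms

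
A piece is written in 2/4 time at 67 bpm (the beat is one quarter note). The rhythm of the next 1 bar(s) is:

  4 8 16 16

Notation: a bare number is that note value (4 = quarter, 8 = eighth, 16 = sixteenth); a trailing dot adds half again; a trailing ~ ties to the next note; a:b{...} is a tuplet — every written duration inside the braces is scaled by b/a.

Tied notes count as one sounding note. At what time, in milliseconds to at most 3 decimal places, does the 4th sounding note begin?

1. 0.0ms @ 0 + 895.522ms (1)
2. 895.522ms @ 1 + 447.761ms (1/2)
3. 1343.284ms @ 3/2 + 223.881ms (1/4)
4. 1567.164ms @ 7/4 + 223.881ms (1/4)

note 4 onset = 7/4b = 1567.164ms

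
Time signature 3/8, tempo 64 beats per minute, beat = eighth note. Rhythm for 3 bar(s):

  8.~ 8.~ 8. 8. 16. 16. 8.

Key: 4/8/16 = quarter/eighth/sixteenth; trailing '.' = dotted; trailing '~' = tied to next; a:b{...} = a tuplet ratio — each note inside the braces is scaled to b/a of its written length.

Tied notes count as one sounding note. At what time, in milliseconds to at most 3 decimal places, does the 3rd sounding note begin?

1. 0.0ms @ 0 + 4218.75ms (9/2)
2. 4218.75ms @ 9/2 + 1406.25ms (3/2)
3. 5625.0ms @ 6 + 703.125ms (3/4)
4. 6328.125ms @ 27/4 + 703.125ms (3/4)
5. 7031.25ms @ 15/2 + 1406.25ms (3/2)

note 3 onset = 6b = 5625.0ms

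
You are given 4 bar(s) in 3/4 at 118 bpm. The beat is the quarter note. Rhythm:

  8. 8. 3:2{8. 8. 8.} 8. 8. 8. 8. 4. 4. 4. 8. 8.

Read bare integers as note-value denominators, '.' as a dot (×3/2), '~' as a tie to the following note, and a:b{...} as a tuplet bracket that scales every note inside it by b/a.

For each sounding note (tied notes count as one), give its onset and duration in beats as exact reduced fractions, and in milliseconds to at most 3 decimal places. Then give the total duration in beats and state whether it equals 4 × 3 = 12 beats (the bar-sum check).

1) 0.0ms=0b +381.356ms=3/4b
2) 381.356ms=3/4b +381.356ms=3/4b
3) 762.712ms=3/2b +254.237ms=1/2b
4) 1016.949ms=2b +254.237ms=1/2b
5) 1271.186ms=5/2b +254.237ms=1/2b
6) 1525.424ms=3b +381.356ms=3/4b
7) 1906.78ms=15/4b +381.356ms=3/4b
8) 2288.136ms=9/2b +381.356ms=3/4b
9) 2669.492ms=21/4b +381.356ms=3/4b
10) 3050.847ms=6b +762.712ms=3/2b
11) 3813.559ms=15/2b +762.712ms=3/2b
12) 4576.271ms=9b +762.712ms=3/2b
13) 5338.983ms=21/2b +381.356ms=3/4b
14) 5720.339ms=45/4b +381.356ms=3/4b
Σ=12b of 12 (118bpm 3/4) — PASS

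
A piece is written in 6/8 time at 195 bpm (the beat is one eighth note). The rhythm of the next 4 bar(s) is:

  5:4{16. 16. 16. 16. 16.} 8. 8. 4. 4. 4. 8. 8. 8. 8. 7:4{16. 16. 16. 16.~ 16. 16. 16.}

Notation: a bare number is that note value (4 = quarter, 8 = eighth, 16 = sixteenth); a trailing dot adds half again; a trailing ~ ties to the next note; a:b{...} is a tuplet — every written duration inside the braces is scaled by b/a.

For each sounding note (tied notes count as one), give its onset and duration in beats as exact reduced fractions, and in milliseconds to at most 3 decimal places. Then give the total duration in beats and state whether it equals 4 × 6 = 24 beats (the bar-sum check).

1) 0.0ms=0b +184.615ms=3/5b
2) 184.615ms=3/5b +184.615ms=3/5b
3) 369.231ms=6/5b +184.615ms=3/5b
4) 553.846ms=9/5b +184.615ms=3/5b
5) 738.462ms=12/5b +184.615ms=3/5b
6) 923.077ms=3b +461.538ms=3/2b
7) 1384.615ms=9/2b +461.538ms=3/2b
8) 1846.154ms=6b +923.077ms=3b
9) 2769.231ms=9b +923.077ms=3b
10) 3692.308ms=12b +923.077ms=3b
11) 4615.385ms=15b +461.538ms=3/2b
12) 5076.923ms=33/2b +461.538ms=3/2b
13) 5538.462ms=18b +461.538ms=3/2b
14) 6000.0ms=39/2b +461.538ms=3/2b
15) 6461.538ms=21b +131.868ms=3/7b
16) 6593.407ms=150/7b +131.868ms=3/7b
17) 6725.275ms=153/7b +131.868ms=3/7b
18) 6857.143ms=156/7b +263.736ms=6/7b
19) 7120.879ms=162/7b +131.868ms=3/7b
20) 7252.747ms=165/7b +131.868ms=3/7b
Σ=24b of 24 (195bpm 6/8) — PASS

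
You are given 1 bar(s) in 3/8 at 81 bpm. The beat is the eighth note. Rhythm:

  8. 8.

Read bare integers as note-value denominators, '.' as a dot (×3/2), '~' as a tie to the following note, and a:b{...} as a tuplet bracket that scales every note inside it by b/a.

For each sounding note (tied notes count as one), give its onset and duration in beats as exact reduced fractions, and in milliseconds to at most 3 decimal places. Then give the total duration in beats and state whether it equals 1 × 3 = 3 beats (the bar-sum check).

1) 0.0ms=0b +1111.111ms=3/2b
2) 1111.111ms=3/2b +1111.111ms=3/2b
Σ=3b of 3 (81bpm 3/8) — PASS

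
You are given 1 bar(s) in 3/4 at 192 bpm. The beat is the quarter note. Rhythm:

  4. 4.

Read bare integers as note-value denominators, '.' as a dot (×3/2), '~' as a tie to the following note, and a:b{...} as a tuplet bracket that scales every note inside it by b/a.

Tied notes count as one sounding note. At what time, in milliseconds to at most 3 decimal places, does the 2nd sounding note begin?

1. 0.0ms @ 0 + 468.75ms (3/2)
2. 468.75ms @ 3/2 + 468.75ms (3/2)

note 2 onset = 3/2b = 468.75ms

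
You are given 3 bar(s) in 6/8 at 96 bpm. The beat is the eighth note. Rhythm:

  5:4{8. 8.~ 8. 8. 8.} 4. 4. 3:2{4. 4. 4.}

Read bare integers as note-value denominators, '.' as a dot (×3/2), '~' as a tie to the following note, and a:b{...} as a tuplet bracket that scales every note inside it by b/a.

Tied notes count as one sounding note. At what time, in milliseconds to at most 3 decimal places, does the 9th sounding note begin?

note 9 onset = 16b = 10000.0ms

1. 0.0ms @ 0 + 750.0ms (6/5)
2. 750.0ms @ 6/5 + 1500.0ms (12/5)
3. 2250.0ms @ 18/5 + 750.0ms (6/5)
4. 3000.0ms @ 24/5 + 750.0ms (6/5)
5. 3750.0ms @ 6 + 1875.0ms (3)
6. 5625.0ms @ 9 + 1875.0ms (3)
7. 7500.0ms @ 12 + 1250.0ms (2)
8. 8750.0ms @ 14 + 1250.0ms (2)
9. 10000.0ms @ 16 + 1250.0ms (2)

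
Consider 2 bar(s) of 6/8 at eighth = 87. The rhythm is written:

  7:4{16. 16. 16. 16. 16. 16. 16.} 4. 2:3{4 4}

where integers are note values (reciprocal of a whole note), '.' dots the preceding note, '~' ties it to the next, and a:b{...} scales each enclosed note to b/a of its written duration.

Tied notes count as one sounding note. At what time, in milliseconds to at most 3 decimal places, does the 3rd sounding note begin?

note 3 onset = 6/7b = 591.133ms

1. 0.0ms @ 0 + 295.567ms (3/7)
2. 295.567ms @ 3/7 + 295.567ms (3/7)
3. 591.133ms @ 6/7 + 295.567ms (3/7)
4. 886.7ms @ 9/7 + 295.567ms (3/7)
5. 1182.266ms @ 12/7 + 295.567ms (3/7)
6. 1477.833ms @ 15/7 + 295.567ms (3/7)
7. 1773.399ms @ 18/7 + 295.567ms (3/7)
8. 2068.966ms @ 3 + 2068.966ms (3)
9. 4137.931ms @ 6 + 2068.966ms (3)
10. 6206.897ms @ 9 + 2068.966ms (3)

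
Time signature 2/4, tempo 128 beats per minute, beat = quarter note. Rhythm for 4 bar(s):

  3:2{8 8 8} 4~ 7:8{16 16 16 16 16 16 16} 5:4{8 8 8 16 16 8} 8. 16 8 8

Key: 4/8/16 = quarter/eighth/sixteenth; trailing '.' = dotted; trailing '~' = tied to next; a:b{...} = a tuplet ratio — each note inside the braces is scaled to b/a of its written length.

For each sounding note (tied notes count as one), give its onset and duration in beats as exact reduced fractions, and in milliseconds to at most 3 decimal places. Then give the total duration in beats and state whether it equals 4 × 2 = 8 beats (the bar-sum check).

1) 0.0ms=0b +156.25ms=1/3b
2) 156.25ms=1/3b +156.25ms=1/3b
3) 312.5ms=2/3b +156.25ms=1/3b
4) 468.75ms=1b +602.679ms=9/7b
5) 1071.429ms=16/7b +133.929ms=2/7b
6) 1205.357ms=18/7b +133.929ms=2/7b
7) 1339.286ms=20/7b +133.929ms=2/7b
8) 1473.214ms=22/7b +133.929ms=2/7b
9) 1607.143ms=24/7b +133.929ms=2/7b
10) 1741.071ms=26/7b +133.929ms=2/7b
11) 1875.0ms=4b +187.5ms=2/5b
12) 2062.5ms=22/5b +187.5ms=2/5b
13) 2250.0ms=24/5b +187.5ms=2/5b
14) 2437.5ms=26/5b +93.75ms=1/5b
15) 2531.25ms=27/5b +93.75ms=1/5b
16) 2625.0ms=28/5b +187.5ms=2/5b
17) 2812.5ms=6b +351.562ms=3/4b
18) 3164.062ms=27/4b +117.188ms=1/4b
19) 3281.25ms=7b +234.375ms=1/2b
20) 3515.625ms=15/2b +234.375ms=1/2b
Σ=8b of 8 (128bpm 2/4) — PASS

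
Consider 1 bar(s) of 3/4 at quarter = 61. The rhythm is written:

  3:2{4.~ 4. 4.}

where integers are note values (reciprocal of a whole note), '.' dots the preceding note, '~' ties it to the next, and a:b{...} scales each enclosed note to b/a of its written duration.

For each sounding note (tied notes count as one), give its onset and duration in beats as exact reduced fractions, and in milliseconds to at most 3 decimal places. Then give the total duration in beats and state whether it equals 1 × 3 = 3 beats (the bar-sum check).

1) 0.0ms=0b +1967.213ms=2b
2) 1967.213ms=2b +983.607ms=1b
Σ=3b of 3 (61bpm 3/4) — PASS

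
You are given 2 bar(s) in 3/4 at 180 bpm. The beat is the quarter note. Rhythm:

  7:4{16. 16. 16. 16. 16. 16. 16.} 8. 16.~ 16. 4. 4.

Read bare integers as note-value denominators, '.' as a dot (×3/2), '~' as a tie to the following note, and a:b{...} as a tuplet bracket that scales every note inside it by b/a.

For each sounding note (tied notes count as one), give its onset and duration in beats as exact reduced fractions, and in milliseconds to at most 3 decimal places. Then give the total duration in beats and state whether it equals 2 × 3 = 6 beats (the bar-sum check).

1) 0.0ms=0b +71.429ms=3/14b
2) 71.429ms=3/14b +71.429ms=3/14b
3) 142.857ms=3/7b +71.429ms=3/14b
4) 214.286ms=9/14b +71.429ms=3/14b
5) 285.714ms=6/7b +71.429ms=3/14b
6) 357.143ms=15/14b +71.429ms=3/14b
7) 428.571ms=9/7b +71.429ms=3/14b
8) 500.0ms=3/2b +250.0ms=3/4b
9) 750.0ms=9/4b +250.0ms=3/4b
10) 1000.0ms=3b +500.0ms=3/2b
11) 1500.0ms=9/2b +500.0ms=3/2b
Σ=6b of 6 (180bpm 3/4) — PASS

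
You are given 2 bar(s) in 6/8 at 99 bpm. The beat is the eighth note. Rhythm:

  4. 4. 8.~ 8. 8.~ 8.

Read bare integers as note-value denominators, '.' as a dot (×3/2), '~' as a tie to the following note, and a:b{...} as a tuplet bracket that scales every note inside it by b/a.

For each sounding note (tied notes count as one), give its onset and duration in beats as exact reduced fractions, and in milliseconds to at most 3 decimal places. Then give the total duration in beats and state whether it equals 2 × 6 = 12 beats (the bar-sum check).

1) 0.0ms=0b +1818.182ms=3b
2) 1818.182ms=3b +1818.182ms=3b
3) 3636.364ms=6b +1818.182ms=3b
4) 5454.545ms=9b +1818.182ms=3b
Σ=12b of 12 (99bpm 6/8) — PASS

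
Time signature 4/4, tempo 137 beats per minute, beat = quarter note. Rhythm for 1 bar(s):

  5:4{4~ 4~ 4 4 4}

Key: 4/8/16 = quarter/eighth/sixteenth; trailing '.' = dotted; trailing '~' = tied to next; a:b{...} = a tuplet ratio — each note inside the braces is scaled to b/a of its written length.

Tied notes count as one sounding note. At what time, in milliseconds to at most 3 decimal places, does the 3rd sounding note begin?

note 3 onset = 16/5b = 1401.46ms

1. 0.0ms @ 0 + 1051.095ms (12/5)
2. 1051.095ms @ 12/5 + 350.365ms (4/5)
3. 1401.46ms @ 16/5 + 350.365ms (4/5)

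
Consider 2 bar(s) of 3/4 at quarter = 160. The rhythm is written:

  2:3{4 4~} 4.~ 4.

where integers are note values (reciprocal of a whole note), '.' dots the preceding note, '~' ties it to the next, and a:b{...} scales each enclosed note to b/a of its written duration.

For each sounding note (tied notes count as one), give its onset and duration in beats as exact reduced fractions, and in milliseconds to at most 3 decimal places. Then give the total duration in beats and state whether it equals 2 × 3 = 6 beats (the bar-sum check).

1) 0.0ms=0b +562.5ms=3/2b
2) 562.5ms=3/2b +1687.5ms=9/2b
Σ=6b of 6 (160bpm 3/4) — PASS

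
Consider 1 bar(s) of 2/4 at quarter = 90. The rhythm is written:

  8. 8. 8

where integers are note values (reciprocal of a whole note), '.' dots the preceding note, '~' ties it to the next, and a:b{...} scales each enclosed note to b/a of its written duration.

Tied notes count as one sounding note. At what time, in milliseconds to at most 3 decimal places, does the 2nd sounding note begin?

1. 0.0ms @ 0 + 500.0ms (3/4)
2. 500.0ms @ 3/4 + 500.0ms (3/4)
3. 1000.0ms @ 3/2 + 333.333ms (1/2)

note 2 onset = 3/4b = 500.0ms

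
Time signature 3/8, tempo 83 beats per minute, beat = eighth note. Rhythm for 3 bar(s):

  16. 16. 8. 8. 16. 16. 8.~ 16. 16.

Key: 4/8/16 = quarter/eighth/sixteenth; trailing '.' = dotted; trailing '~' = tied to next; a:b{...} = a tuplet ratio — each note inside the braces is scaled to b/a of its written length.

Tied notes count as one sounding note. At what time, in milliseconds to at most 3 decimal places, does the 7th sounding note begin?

note 7 onset = 6b = 4337.349ms

1. 0.0ms @ 0 + 542.169ms (3/4)
2. 542.169ms @ 3/4 + 542.169ms (3/4)
3. 1084.337ms @ 3/2 + 1084.337ms (3/2)
4. 2168.675ms @ 3 + 1084.337ms (3/2)
5. 3253.012ms @ 9/2 + 542.169ms (3/4)
6. 3795.181ms @ 21/4 + 542.169ms (3/4)
7. 4337.349ms @ 6 + 1626.506ms (9/4)
8. 5963.855ms @ 33/4 + 542.169ms (3/4)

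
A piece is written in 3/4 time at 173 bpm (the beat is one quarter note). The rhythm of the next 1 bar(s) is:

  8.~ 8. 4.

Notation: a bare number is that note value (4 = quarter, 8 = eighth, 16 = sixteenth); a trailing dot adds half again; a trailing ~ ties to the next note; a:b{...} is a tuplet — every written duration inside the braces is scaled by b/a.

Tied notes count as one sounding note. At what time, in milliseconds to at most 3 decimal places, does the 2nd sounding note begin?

1. 0.0ms @ 0 + 520.231ms (3/2)
2. 520.231ms @ 3/2 + 520.231ms (3/2)

note 2 onset = 3/2b = 520.231ms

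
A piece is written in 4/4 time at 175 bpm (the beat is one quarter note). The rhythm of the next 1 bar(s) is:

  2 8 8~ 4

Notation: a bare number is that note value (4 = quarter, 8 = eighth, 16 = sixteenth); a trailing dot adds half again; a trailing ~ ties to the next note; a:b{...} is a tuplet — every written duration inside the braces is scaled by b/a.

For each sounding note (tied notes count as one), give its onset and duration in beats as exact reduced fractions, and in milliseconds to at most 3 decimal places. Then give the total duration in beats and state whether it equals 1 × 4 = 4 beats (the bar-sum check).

1) 0.0ms=0b +685.714ms=2b
2) 685.714ms=2b +171.429ms=1/2b
3) 857.143ms=5/2b +514.286ms=3/2b
Σ=4b of 4 (175bpm 4/4) — PASS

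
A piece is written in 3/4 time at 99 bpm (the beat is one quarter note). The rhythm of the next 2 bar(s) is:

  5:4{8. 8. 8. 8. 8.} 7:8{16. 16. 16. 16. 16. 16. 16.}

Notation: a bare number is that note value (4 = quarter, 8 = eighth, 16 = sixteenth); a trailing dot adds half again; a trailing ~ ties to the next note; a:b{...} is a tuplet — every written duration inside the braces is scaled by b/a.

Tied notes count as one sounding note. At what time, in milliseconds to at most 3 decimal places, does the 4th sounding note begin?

1. 0.0ms @ 0 + 363.636ms (3/5)
2. 363.636ms @ 3/5 + 363.636ms (3/5)
3. 727.273ms @ 6/5 + 363.636ms (3/5)
4. 1090.909ms @ 9/5 + 363.636ms (3/5)
5. 1454.545ms @ 12/5 + 363.636ms (3/5)
6. 1818.182ms @ 3 + 259.74ms (3/7)
7. 2077.922ms @ 24/7 + 259.74ms (3/7)
8. 2337.662ms @ 27/7 + 259.74ms (3/7)
9. 2597.403ms @ 30/7 + 259.74ms (3/7)
10. 2857.143ms @ 33/7 + 259.74ms (3/7)
11. 3116.883ms @ 36/7 + 259.74ms (3/7)
12. 3376.623ms @ 39/7 + 259.74ms (3/7)

note 4 onset = 9/5b = 1090.909ms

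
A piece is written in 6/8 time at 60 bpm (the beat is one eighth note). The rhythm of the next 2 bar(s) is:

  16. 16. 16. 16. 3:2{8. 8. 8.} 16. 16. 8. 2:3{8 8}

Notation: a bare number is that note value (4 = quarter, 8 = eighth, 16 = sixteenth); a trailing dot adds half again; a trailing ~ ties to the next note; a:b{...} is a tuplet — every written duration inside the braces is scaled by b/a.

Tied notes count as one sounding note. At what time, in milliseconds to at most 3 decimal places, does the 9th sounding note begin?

note 9 onset = 27/4b = 6750.0ms

1. 0.0ms @ 0 + 750.0ms (3/4)
2. 750.0ms @ 3/4 + 750.0ms (3/4)
3. 1500.0ms @ 3/2 + 750.0ms (3/4)
4. 2250.0ms @ 9/4 + 750.0ms (3/4)
5. 3000.0ms @ 3 + 1000.0ms (1)
6. 4000.0ms @ 4 + 1000.0ms (1)
7. 5000.0ms @ 5 + 1000.0ms (1)
8. 6000.0ms @ 6 + 750.0ms (3/4)
9. 6750.0ms @ 27/4 + 750.0ms (3/4)
10. 7500.0ms @ 15/2 + 1500.0ms (3/2)
11. 9000.0ms @ 9 + 1500.0ms (3/2)
12. 10500.0ms @ 21/2 + 1500.0ms (3/2)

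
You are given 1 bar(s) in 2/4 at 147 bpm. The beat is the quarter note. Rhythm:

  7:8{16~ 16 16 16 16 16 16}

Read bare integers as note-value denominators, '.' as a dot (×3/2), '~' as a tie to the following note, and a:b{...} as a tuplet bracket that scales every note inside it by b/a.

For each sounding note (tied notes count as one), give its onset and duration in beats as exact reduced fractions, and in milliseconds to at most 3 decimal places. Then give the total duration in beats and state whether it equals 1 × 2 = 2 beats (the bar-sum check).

1) 0.0ms=0b +233.236ms=4/7b
2) 233.236ms=4/7b +116.618ms=2/7b
3) 349.854ms=6/7b +116.618ms=2/7b
4) 466.472ms=8/7b +116.618ms=2/7b
5) 583.09ms=10/7b +116.618ms=2/7b
6) 699.708ms=12/7b +116.618ms=2/7b
Σ=2b of 2 (147bpm 2/4) — PASS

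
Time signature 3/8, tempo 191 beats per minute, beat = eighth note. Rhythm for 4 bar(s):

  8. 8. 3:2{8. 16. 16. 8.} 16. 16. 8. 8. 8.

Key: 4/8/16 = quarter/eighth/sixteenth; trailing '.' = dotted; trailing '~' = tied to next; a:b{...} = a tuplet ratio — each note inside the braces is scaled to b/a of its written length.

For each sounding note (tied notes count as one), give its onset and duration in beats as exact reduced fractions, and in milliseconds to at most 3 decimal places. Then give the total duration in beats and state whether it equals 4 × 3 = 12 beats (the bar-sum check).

1) 0.0ms=0b +471.204ms=3/2b
2) 471.204ms=3/2b +471.204ms=3/2b
3) 942.408ms=3b +314.136ms=1b
4) 1256.545ms=4b +157.068ms=1/2b
5) 1413.613ms=9/2b +157.068ms=1/2b
6) 1570.681ms=5b +314.136ms=1b
7) 1884.817ms=6b +235.602ms=3/4b
8) 2120.419ms=27/4b +235.602ms=3/4b
9) 2356.021ms=15/2b +471.204ms=3/2b
10) 2827.225ms=9b +471.204ms=3/2b
11) 3298.429ms=21/2b +471.204ms=3/2b
Σ=12b of 12 (191bpm 3/8) — PASS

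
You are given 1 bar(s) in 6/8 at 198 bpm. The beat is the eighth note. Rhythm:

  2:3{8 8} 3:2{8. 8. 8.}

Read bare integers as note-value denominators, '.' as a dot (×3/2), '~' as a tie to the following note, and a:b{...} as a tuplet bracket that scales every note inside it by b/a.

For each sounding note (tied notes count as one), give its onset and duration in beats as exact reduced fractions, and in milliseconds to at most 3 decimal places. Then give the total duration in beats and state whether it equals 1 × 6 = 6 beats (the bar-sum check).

1) 0.0ms=0b +454.545ms=3/2b
2) 454.545ms=3/2b +454.545ms=3/2b
3) 909.091ms=3b +303.03ms=1b
4) 1212.121ms=4b +303.03ms=1b
5) 1515.152ms=5b +303.03ms=1b
Σ=6b of 6 (198bpm 6/8) — PASS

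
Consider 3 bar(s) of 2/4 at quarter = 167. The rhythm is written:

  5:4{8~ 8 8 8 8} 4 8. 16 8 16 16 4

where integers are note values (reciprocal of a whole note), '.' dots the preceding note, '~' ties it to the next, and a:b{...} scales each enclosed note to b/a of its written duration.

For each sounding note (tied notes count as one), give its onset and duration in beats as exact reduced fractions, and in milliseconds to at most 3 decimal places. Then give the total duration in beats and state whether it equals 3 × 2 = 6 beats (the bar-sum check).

1) 0.0ms=0b +287.425ms=4/5b
2) 287.425ms=4/5b +143.713ms=2/5b
3) 431.138ms=6/5b +143.713ms=2/5b
4) 574.85ms=8/5b +143.713ms=2/5b
5) 718.563ms=2b +359.281ms=1b
6) 1077.844ms=3b +269.461ms=3/4b
7) 1347.305ms=15/4b +89.82ms=1/4b
8) 1437.126ms=4b +179.641ms=1/2b
9) 1616.766ms=9/2b +89.82ms=1/4b
10) 1706.587ms=19/4b +89.82ms=1/4b
11) 1796.407ms=5b +359.281ms=1b
Σ=6b of 6 (167bpm 2/4) — PASS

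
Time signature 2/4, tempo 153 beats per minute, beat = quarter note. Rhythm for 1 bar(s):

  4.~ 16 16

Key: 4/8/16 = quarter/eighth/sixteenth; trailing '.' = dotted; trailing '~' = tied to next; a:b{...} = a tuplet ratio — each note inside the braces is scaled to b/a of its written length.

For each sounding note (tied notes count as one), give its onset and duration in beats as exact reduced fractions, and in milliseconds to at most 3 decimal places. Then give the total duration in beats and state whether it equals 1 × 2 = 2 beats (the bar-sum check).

1) 0.0ms=0b +686.275ms=7/4b
2) 686.275ms=7/4b +98.039ms=1/4b
Σ=2b of 2 (153bpm 2/4) — PASS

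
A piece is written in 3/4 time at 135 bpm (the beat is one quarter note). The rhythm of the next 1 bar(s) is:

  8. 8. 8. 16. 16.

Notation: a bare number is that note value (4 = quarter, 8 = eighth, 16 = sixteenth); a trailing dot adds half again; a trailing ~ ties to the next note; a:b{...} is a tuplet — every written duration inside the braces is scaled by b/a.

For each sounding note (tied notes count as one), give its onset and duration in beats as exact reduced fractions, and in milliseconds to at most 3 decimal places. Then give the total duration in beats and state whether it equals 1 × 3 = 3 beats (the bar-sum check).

1) 0.0ms=0b +333.333ms=3/4b
2) 333.333ms=3/4b +333.333ms=3/4b
3) 666.667ms=3/2b +333.333ms=3/4b
4) 1000.0ms=9/4b +166.667ms=3/8b
5) 1166.667ms=21/8b +166.667ms=3/8b
Σ=3b of 3 (135bpm 3/4) — PASS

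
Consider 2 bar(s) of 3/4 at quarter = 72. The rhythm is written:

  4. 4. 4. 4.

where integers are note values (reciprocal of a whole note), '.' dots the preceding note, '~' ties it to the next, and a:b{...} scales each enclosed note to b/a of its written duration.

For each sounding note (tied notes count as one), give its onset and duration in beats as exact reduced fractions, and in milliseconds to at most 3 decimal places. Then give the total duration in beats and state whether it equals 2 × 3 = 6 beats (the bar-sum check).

1) 0.0ms=0b +1250.0ms=3/2b
2) 1250.0ms=3/2b +1250.0ms=3/2b
3) 2500.0ms=3b +1250.0ms=3/2b
4) 3750.0ms=9/2b +1250.0ms=3/2b
Σ=6b of 6 (72bpm 3/4) — PASS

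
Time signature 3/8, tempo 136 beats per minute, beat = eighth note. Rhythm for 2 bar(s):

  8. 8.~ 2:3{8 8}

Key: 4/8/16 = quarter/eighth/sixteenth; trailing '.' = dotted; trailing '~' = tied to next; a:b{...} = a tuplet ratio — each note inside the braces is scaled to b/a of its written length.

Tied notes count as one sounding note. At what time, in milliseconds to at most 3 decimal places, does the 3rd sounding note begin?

note 3 onset = 9/2b = 1985.294ms

1. 0.0ms @ 0 + 661.765ms (3/2)
2. 661.765ms @ 3/2 + 1323.529ms (3)
3. 1985.294ms @ 9/2 + 661.765ms (3/2)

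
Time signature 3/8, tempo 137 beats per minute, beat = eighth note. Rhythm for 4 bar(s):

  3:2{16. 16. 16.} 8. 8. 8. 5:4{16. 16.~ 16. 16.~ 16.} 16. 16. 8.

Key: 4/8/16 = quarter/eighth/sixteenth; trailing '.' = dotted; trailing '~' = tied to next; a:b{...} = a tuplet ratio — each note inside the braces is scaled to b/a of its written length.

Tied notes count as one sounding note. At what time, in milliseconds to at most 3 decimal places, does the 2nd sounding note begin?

1. 0.0ms @ 0 + 218.978ms (1/2)
2. 218.978ms @ 1/2 + 218.978ms (1/2)
3. 437.956ms @ 1 + 218.978ms (1/2)
4. 656.934ms @ 3/2 + 656.934ms (3/2)
5. 1313.869ms @ 3 + 656.934ms (3/2)
6. 1970.803ms @ 9/2 + 656.934ms (3/2)
7. 2627.737ms @ 6 + 262.774ms (3/5)
8. 2890.511ms @ 33/5 + 525.547ms (6/5)
9. 3416.058ms @ 39/5 + 525.547ms (6/5)
10. 3941.606ms @ 9 + 328.467ms (3/4)
11. 4270.073ms @ 39/4 + 328.467ms (3/4)
12. 4598.54ms @ 21/2 + 656.934ms (3/2)

note 2 onset = 1/2b = 218.978ms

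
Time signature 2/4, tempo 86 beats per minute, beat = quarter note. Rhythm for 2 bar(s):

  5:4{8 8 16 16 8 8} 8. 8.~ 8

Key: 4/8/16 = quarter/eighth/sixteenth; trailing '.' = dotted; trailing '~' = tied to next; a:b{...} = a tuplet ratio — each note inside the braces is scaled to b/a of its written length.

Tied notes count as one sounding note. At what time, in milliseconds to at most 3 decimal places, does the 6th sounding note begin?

1. 0.0ms @ 0 + 279.07ms (2/5)
2. 279.07ms @ 2/5 + 279.07ms (2/5)
3. 558.14ms @ 4/5 + 139.535ms (1/5)
4. 697.674ms @ 1 + 139.535ms (1/5)
5. 837.209ms @ 6/5 + 279.07ms (2/5)
6. 1116.279ms @ 8/5 + 279.07ms (2/5)
7. 1395.349ms @ 2 + 523.256ms (3/4)
8. 1918.605ms @ 11/4 + 872.093ms (5/4)

note 6 onset = 8/5b = 1116.279ms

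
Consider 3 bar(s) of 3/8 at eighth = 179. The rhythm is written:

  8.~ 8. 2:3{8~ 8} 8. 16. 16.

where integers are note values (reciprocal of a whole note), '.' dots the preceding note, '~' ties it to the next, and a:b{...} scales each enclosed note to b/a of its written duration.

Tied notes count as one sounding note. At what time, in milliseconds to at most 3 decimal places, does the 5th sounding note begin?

note 5 onset = 33/4b = 2765.363ms

1. 0.0ms @ 0 + 1005.587ms (3)
2. 1005.587ms @ 3 + 1005.587ms (3)
3. 2011.173ms @ 6 + 502.793ms (3/2)
4. 2513.966ms @ 15/2 + 251.397ms (3/4)
5. 2765.363ms @ 33/4 + 251.397ms (3/4)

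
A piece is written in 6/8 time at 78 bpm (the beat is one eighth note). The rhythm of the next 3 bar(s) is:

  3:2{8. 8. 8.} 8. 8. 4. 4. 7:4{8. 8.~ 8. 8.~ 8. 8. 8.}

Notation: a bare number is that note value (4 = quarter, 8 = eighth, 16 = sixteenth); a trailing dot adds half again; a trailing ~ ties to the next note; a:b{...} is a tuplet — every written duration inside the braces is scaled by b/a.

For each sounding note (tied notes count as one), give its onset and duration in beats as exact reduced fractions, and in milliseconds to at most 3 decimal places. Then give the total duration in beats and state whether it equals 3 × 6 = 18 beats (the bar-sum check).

1) 0.0ms=0b +769.231ms=1b
2) 769.231ms=1b +769.231ms=1b
3) 1538.462ms=2b +769.231ms=1b
4) 2307.692ms=3b +1153.846ms=3/2b
5) 3461.538ms=9/2b +1153.846ms=3/2b
6) 4615.385ms=6b +2307.692ms=3b
7) 6923.077ms=9b +2307.692ms=3b
8) 9230.769ms=12b +659.341ms=6/7b
9) 9890.11ms=90/7b +1318.681ms=12/7b
10) 11208.791ms=102/7b +1318.681ms=12/7b
11) 12527.473ms=114/7b +659.341ms=6/7b
12) 13186.813ms=120/7b +659.341ms=6/7b
Σ=18b of 18 (78bpm 6/8) — PASS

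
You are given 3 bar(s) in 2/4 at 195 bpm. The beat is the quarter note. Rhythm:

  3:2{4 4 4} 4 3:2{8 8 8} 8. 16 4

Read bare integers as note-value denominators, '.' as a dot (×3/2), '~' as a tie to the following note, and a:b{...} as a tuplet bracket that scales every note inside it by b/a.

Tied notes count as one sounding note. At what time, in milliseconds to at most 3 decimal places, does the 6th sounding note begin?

1. 0.0ms @ 0 + 205.128ms (2/3)
2. 205.128ms @ 2/3 + 205.128ms (2/3)
3. 410.256ms @ 4/3 + 205.128ms (2/3)
4. 615.385ms @ 2 + 307.692ms (1)
5. 923.077ms @ 3 + 102.564ms (1/3)
6. 1025.641ms @ 10/3 + 102.564ms (1/3)
7. 1128.205ms @ 11/3 + 102.564ms (1/3)
8. 1230.769ms @ 4 + 230.769ms (3/4)
9. 1461.538ms @ 19/4 + 76.923ms (1/4)
10. 1538.462ms @ 5 + 307.692ms (1)

note 6 onset = 10/3b = 1025.641ms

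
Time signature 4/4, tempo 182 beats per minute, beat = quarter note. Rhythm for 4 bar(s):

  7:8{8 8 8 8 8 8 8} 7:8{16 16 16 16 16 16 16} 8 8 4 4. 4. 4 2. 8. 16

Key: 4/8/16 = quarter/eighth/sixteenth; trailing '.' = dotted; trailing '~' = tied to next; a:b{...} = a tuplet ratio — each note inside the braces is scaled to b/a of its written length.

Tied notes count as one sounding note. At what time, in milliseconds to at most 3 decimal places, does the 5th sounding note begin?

1. 0.0ms @ 0 + 188.383ms (4/7)
2. 188.383ms @ 4/7 + 188.383ms (4/7)
3. 376.766ms @ 8/7 + 188.383ms (4/7)
4. 565.149ms @ 12/7 + 188.383ms (4/7)
5. 753.532ms @ 16/7 + 188.383ms (4/7)
6. 941.915ms @ 20/7 + 188.383ms (4/7)
7. 1130.298ms @ 24/7 + 188.383ms (4/7)
8. 1318.681ms @ 4 + 94.192ms (2/7)
9. 1412.873ms @ 30/7 + 94.192ms (2/7)
10. 1507.064ms @ 32/7 + 94.192ms (2/7)
11. 1601.256ms @ 34/7 + 94.192ms (2/7)
12. 1695.447ms @ 36/7 + 94.192ms (2/7)
13. 1789.639ms @ 38/7 + 94.192ms (2/7)
14. 1883.83ms @ 40/7 + 94.192ms (2/7)
15. 1978.022ms @ 6 + 164.835ms (1/2)
16. 2142.857ms @ 13/2 + 164.835ms (1/2)
17. 2307.692ms @ 7 + 329.67ms (1)
18. 2637.363ms @ 8 + 494.505ms (3/2)
19. 3131.868ms @ 19/2 + 494.505ms (3/2)
20. 3626.374ms @ 11 + 329.67ms (1)
21. 3956.044ms @ 12 + 989.011ms (3)
22. 4945.055ms @ 15 + 247.253ms (3/4)
23. 5192.308ms @ 63/4 + 82.418ms (1/4)

note 5 onset = 16/7b = 753.532ms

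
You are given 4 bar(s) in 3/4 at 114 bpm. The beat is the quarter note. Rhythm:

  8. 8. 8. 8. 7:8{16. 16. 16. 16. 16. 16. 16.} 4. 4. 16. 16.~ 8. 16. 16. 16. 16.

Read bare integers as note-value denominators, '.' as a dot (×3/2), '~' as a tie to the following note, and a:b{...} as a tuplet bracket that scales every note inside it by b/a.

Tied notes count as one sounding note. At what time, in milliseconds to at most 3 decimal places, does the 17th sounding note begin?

note 17 onset = 87/8b = 5723.684ms

1. 0.0ms @ 0 + 394.737ms (3/4)
2. 394.737ms @ 3/4 + 394.737ms (3/4)
3. 789.474ms @ 3/2 + 394.737ms (3/4)
4. 1184.211ms @ 9/4 + 394.737ms (3/4)
5. 1578.947ms @ 3 + 225.564ms (3/7)
6. 1804.511ms @ 24/7 + 225.564ms (3/7)
7. 2030.075ms @ 27/7 + 225.564ms (3/7)
8. 2255.639ms @ 30/7 + 225.564ms (3/7)
9. 2481.203ms @ 33/7 + 225.564ms (3/7)
10. 2706.767ms @ 36/7 + 225.564ms (3/7)
11. 2932.331ms @ 39/7 + 225.564ms (3/7)
12. 3157.895ms @ 6 + 789.474ms (3/2)
13. 3947.368ms @ 15/2 + 789.474ms (3/2)
14. 4736.842ms @ 9 + 197.368ms (3/8)
15. 4934.211ms @ 75/8 + 592.105ms (9/8)
16. 5526.316ms @ 21/2 + 197.368ms (3/8)
17. 5723.684ms @ 87/8 + 197.368ms (3/8)
18. 5921.053ms @ 45/4 + 197.368ms (3/8)
19. 6118.421ms @ 93/8 + 197.368ms (3/8)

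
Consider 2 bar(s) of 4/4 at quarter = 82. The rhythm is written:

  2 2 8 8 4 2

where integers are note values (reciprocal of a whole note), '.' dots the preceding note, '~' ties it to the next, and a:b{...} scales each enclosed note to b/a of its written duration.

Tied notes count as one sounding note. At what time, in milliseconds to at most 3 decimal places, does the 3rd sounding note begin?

1. 0.0ms @ 0 + 1463.415ms (2)
2. 1463.415ms @ 2 + 1463.415ms (2)
3. 2926.829ms @ 4 + 365.854ms (1/2)
4. 3292.683ms @ 9/2 + 365.854ms (1/2)
5. 3658.537ms @ 5 + 731.707ms (1)
6. 4390.244ms @ 6 + 1463.415ms (2)

note 3 onset = 4b = 2926.829ms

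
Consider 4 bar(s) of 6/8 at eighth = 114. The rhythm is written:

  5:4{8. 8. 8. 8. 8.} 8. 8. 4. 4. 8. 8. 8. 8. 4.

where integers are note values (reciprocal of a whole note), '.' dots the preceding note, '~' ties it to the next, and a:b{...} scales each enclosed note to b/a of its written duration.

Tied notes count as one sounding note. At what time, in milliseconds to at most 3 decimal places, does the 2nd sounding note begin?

note 2 onset = 6/5b = 631.579ms

1. 0.0ms @ 0 + 631.579ms (6/5)
2. 631.579ms @ 6/5 + 631.579ms (6/5)
3. 1263.158ms @ 12/5 + 631.579ms (6/5)
4. 1894.737ms @ 18/5 + 631.579ms (6/5)
5. 2526.316ms @ 24/5 + 631.579ms (6/5)
6. 3157.895ms @ 6 + 789.474ms (3/2)
7. 3947.368ms @ 15/2 + 789.474ms (3/2)
8. 4736.842ms @ 9 + 1578.947ms (3)
9. 6315.789ms @ 12 + 1578.947ms (3)
10. 7894.737ms @ 15 + 789.474ms (3/2)
11. 8684.211ms @ 33/2 + 789.474ms (3/2)
12. 9473.684ms @ 18 + 789.474ms (3/2)
13. 10263.158ms @ 39/2 + 789.474ms (3/2)
14. 11052.632ms @ 21 + 1578.947ms (3)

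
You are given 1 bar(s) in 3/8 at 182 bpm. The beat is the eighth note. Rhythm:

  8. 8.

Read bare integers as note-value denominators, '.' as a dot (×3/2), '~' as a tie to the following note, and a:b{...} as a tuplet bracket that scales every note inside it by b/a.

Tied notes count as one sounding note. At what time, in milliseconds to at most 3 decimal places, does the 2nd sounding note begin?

note 2 onset = 3/2b = 494.505ms

1. 0.0ms @ 0 + 494.505ms (3/2)
2. 494.505ms @ 3/2 + 494.505ms (3/2)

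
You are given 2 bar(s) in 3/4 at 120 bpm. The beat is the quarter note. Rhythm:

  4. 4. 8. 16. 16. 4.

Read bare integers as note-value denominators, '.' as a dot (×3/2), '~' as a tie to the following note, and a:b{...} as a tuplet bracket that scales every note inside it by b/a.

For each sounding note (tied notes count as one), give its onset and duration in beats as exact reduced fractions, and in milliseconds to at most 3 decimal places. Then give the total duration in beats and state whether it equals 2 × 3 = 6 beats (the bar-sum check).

1) 0.0ms=0b +750.0ms=3/2b
2) 750.0ms=3/2b +750.0ms=3/2b
3) 1500.0ms=3b +375.0ms=3/4b
4) 1875.0ms=15/4b +187.5ms=3/8b
5) 2062.5ms=33/8b +187.5ms=3/8b
6) 2250.0ms=9/2b +750.0ms=3/2b
Σ=6b of 6 (120bpm 3/4) — PASS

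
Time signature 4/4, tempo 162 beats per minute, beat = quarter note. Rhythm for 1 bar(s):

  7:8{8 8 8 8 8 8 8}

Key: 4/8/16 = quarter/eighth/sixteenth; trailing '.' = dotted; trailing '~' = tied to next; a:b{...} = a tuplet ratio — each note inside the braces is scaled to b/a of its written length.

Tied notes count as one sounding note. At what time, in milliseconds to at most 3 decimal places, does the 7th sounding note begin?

note 7 onset = 24/7b = 1269.841ms

1. 0.0ms @ 0 + 211.64ms (4/7)
2. 211.64ms @ 4/7 + 211.64ms (4/7)
3. 423.28ms @ 8/7 + 211.64ms (4/7)
4. 634.921ms @ 12/7 + 211.64ms (4/7)
5. 846.561ms @ 16/7 + 211.64ms (4/7)
6. 1058.201ms @ 20/7 + 211.64ms (4/7)
7. 1269.841ms @ 24/7 + 211.64ms (4/7)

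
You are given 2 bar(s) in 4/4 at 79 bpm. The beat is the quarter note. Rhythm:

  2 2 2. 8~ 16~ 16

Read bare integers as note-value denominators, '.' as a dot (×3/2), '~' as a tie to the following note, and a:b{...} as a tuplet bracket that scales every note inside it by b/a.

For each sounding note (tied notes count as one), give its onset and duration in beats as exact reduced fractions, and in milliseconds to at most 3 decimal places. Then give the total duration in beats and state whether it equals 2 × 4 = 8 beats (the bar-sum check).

1) 0.0ms=0b +1518.987ms=2b
2) 1518.987ms=2b +1518.987ms=2b
3) 3037.975ms=4b +2278.481ms=3b
4) 5316.456ms=7b +759.494ms=1b
Σ=8b of 8 (79bpm 4/4) — PASS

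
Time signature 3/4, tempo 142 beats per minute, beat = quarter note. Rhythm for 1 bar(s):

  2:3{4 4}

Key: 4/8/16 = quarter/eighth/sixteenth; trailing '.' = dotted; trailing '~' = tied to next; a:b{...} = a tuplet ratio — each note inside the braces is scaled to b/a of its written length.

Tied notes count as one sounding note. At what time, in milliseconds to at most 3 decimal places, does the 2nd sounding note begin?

note 2 onset = 3/2b = 633.803ms

1. 0.0ms @ 0 + 633.803ms (3/2)
2. 633.803ms @ 3/2 + 633.803ms (3/2)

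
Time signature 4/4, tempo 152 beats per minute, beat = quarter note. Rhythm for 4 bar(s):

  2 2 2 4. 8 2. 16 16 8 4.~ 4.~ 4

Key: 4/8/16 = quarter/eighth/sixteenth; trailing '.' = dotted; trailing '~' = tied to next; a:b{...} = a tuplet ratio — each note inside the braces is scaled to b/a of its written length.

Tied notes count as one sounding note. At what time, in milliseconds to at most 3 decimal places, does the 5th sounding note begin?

1. 0.0ms @ 0 + 789.474ms (2)
2. 789.474ms @ 2 + 789.474ms (2)
3. 1578.947ms @ 4 + 789.474ms (2)
4. 2368.421ms @ 6 + 592.105ms (3/2)
5. 2960.526ms @ 15/2 + 197.368ms (1/2)
6. 3157.895ms @ 8 + 1184.211ms (3)
7. 4342.105ms @ 11 + 98.684ms (1/4)
8. 4440.789ms @ 45/4 + 98.684ms (1/4)
9. 4539.474ms @ 23/2 + 197.368ms (1/2)
10. 4736.842ms @ 12 + 1578.947ms (4)

note 5 onset = 15/2b = 2960.526ms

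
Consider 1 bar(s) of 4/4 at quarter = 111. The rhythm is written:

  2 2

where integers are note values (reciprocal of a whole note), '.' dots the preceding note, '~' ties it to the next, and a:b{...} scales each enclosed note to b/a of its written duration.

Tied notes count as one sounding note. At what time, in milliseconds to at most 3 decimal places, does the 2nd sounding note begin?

1. 0.0ms @ 0 + 1081.081ms (2)
2. 1081.081ms @ 2 + 1081.081ms (2)

note 2 onset = 2b = 1081.081ms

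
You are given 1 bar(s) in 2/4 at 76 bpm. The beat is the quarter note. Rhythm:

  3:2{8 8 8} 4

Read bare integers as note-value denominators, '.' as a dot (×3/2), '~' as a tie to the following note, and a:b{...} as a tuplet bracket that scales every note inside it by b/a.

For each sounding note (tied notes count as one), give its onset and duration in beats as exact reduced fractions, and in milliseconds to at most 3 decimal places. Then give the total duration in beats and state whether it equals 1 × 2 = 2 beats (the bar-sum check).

1) 0.0ms=0b +263.158ms=1/3b
2) 263.158ms=1/3b +263.158ms=1/3b
3) 526.316ms=2/3b +263.158ms=1/3b
4) 789.474ms=1b +789.474ms=1b
Σ=2b of 2 (76bpm 2/4) — PASS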